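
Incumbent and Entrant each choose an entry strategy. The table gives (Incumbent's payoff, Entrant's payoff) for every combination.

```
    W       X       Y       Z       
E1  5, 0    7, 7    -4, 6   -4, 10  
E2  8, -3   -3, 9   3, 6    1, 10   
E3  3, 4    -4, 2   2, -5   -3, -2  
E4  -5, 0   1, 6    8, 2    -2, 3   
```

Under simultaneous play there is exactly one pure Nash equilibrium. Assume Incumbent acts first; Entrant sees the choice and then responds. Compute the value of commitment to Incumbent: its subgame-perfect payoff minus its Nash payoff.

Backward induction with Incumbent moving first.
- E1: Entrant compares 0, 7, 6, 10 and picks Z; Incumbent would get -4.
- E2: Entrant compares -3, 9, 6, 10 and picks Z; Incumbent would get 1.
- E3: Entrant compares 4, 2, -5, -2 and picks W; Incumbent would get 3.
- E4: Entrant compares 0, 6, 2, 3 and picks X; Incumbent would get 1.
Maximizing over -4, 1, 3, 1, Incumbent chooses E3. Subgame-perfect outcome: (E3, W) with payoffs (3, 4).
For the simultaneous game, intersect best replies.
Incumbent's best replies: W→E2; X→E1; Y→E4; Z→E2.
Entrant's best replies: E1→Z; E2→Z; E3→W; E4→X.
The unique mutual best reply is (E2, Z), giving (1, 10).
Incumbent's commitment gain: 3 − 1 = 2.

2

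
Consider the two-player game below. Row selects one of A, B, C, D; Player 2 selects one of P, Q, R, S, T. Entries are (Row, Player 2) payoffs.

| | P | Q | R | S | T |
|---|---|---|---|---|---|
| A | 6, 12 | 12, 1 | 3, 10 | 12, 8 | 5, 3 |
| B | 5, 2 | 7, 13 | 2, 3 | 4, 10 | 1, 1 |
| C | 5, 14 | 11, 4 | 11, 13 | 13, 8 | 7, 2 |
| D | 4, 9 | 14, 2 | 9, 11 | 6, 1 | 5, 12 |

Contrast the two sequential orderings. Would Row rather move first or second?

If Row leads: Player 2's best replies are A→P, B→Q, C→P, D→T; Row's induced payoffs 6, 7, 5, 5; outcome (B, Q), payoffs (7, 13).
If Player 2 leads: Row's best replies are P→A, Q→D, R→C, S→C, T→C; Player 2's induced payoffs 12, 2, 13, 8, 2; outcome (C, R), payoffs (11, 13).
Row gets 7 moving first and 11 moving second, so Row prefers to move second.

second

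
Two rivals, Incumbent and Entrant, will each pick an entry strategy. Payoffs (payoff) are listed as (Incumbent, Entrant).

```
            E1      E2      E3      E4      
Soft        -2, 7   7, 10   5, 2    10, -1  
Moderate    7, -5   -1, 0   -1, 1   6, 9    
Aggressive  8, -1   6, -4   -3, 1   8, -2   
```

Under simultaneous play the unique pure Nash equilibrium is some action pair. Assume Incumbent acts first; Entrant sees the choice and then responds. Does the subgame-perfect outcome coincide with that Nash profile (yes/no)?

yes

Work backward from Entrant's decision.
- Soft: Entrant compares 7, 10, 2, -1 and picks E2; Incumbent would get 7.
- Moderate: Entrant compares -5, 0, 1, 9 and picks E4; Incumbent would get 6.
- Aggressive: Entrant compares -1, -4, 1, -2 and picks E3; Incumbent would get -3.
Among 7, 6, -3, the best is 7 at Soft. Subgame-perfect outcome: (Soft, E2) with payoffs (7, 10).
For the simultaneous game, intersect best replies.
Incumbent's best replies: E1→Aggressive; E2→Soft; E3→Soft; E4→Soft.
Entrant's best replies: Soft→E2; Moderate→E4; Aggressive→E3.
The unique mutual best reply is (Soft, E2), giving (7, 10).
Sequential outcome (Soft, E2) coincides with the Nash profile (Soft, E2).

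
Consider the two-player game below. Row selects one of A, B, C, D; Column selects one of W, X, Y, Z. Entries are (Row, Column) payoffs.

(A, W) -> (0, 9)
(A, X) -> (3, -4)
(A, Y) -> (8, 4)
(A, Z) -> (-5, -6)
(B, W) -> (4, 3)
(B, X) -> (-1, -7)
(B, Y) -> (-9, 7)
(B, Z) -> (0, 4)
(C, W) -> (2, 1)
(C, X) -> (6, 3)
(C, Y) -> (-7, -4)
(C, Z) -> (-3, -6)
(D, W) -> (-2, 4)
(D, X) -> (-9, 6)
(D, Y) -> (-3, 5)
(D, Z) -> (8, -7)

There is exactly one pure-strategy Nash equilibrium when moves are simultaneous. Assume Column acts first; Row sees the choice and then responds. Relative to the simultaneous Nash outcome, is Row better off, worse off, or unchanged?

better off

Backward induction with Column moving first.
- W → Row plays B (best of 0, 4, 2, -2); Column gets 3.
- X → Row plays C (best of 3, -1, 6, -9); Column gets 3.
- Y → Row plays A (best of 8, -9, -7, -3); Column gets 4.
- Z → Row plays D (best of -5, 0, -3, 8); Column gets -7.
Maximizing over 3, 3, 4, -7, Column chooses Y. Subgame-perfect outcome: (A, Y) with payoffs (8, 4).
For the simultaneous game, intersect best replies.
Row's best replies: W→B; X→C; Y→A; Z→D.
Column's best replies: A→W; B→Y; C→X; D→X.
Only (C, X) has each player best-responding; Nash payoffs (6, 3).
Row earns 8 sequentially versus 6 at the Nash outcome: better off.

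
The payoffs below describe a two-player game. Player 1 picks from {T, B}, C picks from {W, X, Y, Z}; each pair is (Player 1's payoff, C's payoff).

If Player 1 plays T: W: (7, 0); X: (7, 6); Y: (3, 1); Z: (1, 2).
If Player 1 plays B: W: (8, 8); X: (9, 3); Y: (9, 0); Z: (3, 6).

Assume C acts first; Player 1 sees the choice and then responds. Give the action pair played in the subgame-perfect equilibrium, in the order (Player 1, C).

(B, W)

Backward induction with C moving first.
- W: Player 1 compares 7, 8 and picks B; C would get 8.
- X: Player 1 compares 7, 9 and picks B; C would get 3.
- Y: Player 1 compares 3, 9 and picks B; C would get 0.
- Z: Player 1 compares 1, 3 and picks B; C would get 6.
Among 8, 3, 0, 6, the best is 8 at W. Subgame-perfect outcome: (B, W) with payoffs (8, 8).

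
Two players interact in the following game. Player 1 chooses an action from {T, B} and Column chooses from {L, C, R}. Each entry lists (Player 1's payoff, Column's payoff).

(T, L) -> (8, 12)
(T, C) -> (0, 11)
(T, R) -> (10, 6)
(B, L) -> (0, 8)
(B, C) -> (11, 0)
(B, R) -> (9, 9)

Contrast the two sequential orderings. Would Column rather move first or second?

first

If Player 1 leads: Column's best replies are T→L, B→R; Player 1's induced payoffs 8, 9; outcome (B, R), payoffs (9, 9).
If Column leads: Player 1's best replies are L→T, C→B, R→T; Column's induced payoffs 12, 0, 6; outcome (T, L), payoffs (8, 12).
Column gets 12 moving first and 9 moving second, so Column prefers to move first.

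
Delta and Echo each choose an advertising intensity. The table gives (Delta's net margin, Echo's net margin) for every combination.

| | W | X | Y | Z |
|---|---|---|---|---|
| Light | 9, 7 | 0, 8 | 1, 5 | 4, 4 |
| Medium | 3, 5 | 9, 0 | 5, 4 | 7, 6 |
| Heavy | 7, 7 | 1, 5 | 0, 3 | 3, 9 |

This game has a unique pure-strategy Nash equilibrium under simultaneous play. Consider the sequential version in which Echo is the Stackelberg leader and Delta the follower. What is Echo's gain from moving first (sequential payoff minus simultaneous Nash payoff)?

1

Solve by backward induction (Echo leads).
- W → Delta plays Light (best of 9, 3, 7); Echo gets 7.
- X → Delta plays Medium (best of 0, 9, 1); Echo gets 0.
- Y → Delta plays Medium (best of 1, 5, 0); Echo gets 4.
- Z → Delta plays Medium (best of 4, 7, 3); Echo gets 6.
Echo's induced payoffs are 7, 0, 4, 6, so Echo commits to W. Subgame-perfect outcome: (Light, W) with payoffs (9, 7).
Now find the simultaneous Nash equilibrium.
Delta's best replies: W→Light; X→Medium; Y→Medium; Z→Medium.
Echo's best replies: Light→X; Medium→Z; Heavy→Z.
The unique mutual best reply is (Medium, Z), giving (7, 6).
Echo's commitment gain: 7 − 6 = 1.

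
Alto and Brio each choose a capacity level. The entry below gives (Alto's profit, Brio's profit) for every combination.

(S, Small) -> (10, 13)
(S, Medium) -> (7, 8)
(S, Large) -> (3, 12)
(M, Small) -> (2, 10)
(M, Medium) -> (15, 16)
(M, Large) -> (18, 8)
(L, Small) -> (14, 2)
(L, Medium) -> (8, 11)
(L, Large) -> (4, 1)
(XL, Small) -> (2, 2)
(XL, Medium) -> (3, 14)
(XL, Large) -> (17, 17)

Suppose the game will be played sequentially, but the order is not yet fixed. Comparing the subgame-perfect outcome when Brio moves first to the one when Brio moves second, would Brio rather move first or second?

second

If Alto leads: Brio's best replies are S→Small, M→Medium, L→Medium, XL→Large; Alto's induced payoffs 10, 15, 8, 17; outcome (XL, Large), payoffs (17, 17).
If Brio leads: Alto's best replies are Small→L, Medium→M, Large→M; Brio's induced payoffs 2, 16, 8; outcome (M, Medium), payoffs (15, 16).
Brio gets 16 moving first and 17 moving second, so Brio prefers to move second.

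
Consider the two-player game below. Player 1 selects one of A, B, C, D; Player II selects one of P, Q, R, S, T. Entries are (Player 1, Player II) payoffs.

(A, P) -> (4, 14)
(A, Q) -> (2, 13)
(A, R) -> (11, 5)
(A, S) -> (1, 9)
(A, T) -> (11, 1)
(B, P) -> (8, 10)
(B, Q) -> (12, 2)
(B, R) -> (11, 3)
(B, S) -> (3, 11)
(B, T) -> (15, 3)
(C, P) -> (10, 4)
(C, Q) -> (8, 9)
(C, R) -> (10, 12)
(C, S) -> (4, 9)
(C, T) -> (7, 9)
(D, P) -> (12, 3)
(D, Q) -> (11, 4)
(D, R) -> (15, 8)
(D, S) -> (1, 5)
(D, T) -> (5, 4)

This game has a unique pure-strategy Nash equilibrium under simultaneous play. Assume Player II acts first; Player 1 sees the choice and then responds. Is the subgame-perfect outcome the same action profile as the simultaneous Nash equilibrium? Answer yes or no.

Backward induction with Player II moving first.
- P → Player 1 plays D (best of 4, 8, 10, 12); Player II gets 3.
- Q → Player 1 plays B (best of 2, 12, 8, 11); Player II gets 2.
- R → Player 1 plays D (best of 11, 11, 10, 15); Player II gets 8.
- S → Player 1 plays C (best of 1, 3, 4, 1); Player II gets 9.
- T → Player 1 plays B (best of 11, 15, 7, 5); Player II gets 3.
Maximizing over 3, 2, 8, 9, 3, Player II chooses S. Subgame-perfect outcome: (C, S) with payoffs (4, 9).
For the simultaneous game, intersect best replies.
Player 1's best replies: P→D; Q→B; R→D; S→C; T→B.
Player II's best replies: A→P; B→S; C→R; D→R.
The unique mutual best reply is (D, R), giving (15, 8).
Sequential outcome (C, S) differs from the Nash profile (D, R).

no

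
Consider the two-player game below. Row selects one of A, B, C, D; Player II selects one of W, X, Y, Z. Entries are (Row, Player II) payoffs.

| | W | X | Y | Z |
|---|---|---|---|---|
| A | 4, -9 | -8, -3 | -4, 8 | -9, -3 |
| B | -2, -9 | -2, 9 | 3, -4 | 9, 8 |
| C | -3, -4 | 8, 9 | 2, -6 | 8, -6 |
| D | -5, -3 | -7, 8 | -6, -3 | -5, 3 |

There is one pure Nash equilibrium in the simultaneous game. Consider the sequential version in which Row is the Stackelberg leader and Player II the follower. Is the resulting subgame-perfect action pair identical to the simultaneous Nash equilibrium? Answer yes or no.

Solve by backward induction (Row leads).
- A: BR = Y, leader payoff -4.
- B: BR = X, leader payoff -2.
- C: BR = X, leader payoff 8.
- D: BR = X, leader payoff -7.
Among -4, -2, 8, -7, the best is 8 at C. Subgame-perfect outcome: (C, X) with payoffs (8, 9).
Under simultaneous play:
Row's best replies: W→A; X→C; Y→B; Z→B.
Player II's best replies: A→Y; B→X; C→X; D→X.
The unique mutual best reply is (C, X), giving (8, 9).
Sequential outcome (C, X) coincides with the Nash profile (C, X).

yes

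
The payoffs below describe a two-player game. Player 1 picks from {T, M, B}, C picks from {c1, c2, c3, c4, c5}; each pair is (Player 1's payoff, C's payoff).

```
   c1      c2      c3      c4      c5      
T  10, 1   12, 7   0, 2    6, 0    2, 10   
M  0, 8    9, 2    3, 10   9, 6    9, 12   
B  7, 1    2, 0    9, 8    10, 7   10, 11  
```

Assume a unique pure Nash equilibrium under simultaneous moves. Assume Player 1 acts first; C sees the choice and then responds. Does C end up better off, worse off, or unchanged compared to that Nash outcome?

C best-responds to each possible Player 1 move:
- T → C plays c5 (best of 1, 7, 2, 0, 10); Player 1 gets 2.
- M → C plays c5 (best of 8, 2, 10, 6, 12); Player 1 gets 9.
- B → C plays c5 (best of 1, 0, 8, 7, 11); Player 1 gets 10.
Among 2, 9, 10, the best is 10 at B. Subgame-perfect outcome: (B, c5) with payoffs (10, 11).
Under simultaneous play:
Player 1's best replies: c1→T; c2→T; c3→B; c4→B; c5→B.
C's best replies: T→c5; M→c5; B→c5.
The unique mutual best reply is (B, c5), giving (10, 11).
C earns 11 sequentially versus 11 at the Nash outcome: unchanged.

unchanged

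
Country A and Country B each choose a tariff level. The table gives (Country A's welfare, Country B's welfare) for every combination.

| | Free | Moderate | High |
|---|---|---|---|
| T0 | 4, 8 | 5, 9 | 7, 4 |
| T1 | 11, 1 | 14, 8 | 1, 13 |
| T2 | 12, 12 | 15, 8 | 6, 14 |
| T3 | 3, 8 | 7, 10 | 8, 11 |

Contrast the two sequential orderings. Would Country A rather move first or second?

If Country A leads: Country B's best replies are T0→Moderate, T1→High, T2→High, T3→High; Country A's induced payoffs 5, 1, 6, 8; outcome (T3, High), payoffs (8, 11).
If Country B leads: Country A's best replies are Free→T2, Moderate→T2, High→T3; Country B's induced payoffs 12, 8, 11; outcome (T2, Free), payoffs (12, 12).
Country A gets 8 moving first and 12 moving second, so Country A prefers to move second.

second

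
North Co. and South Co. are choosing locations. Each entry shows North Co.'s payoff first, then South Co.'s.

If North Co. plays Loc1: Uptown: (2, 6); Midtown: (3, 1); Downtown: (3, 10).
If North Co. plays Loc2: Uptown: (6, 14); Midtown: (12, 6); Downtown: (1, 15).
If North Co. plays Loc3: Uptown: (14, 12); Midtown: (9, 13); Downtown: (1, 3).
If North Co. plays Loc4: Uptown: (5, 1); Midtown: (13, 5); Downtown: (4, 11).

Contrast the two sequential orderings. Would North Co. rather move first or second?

If North Co. leads: South Co.'s best replies are Loc1→Downtown, Loc2→Downtown, Loc3→Midtown, Loc4→Downtown; North Co.'s induced payoffs 3, 1, 9, 4; outcome (Loc3, Midtown), payoffs (9, 13).
If South Co. leads: North Co.'s best replies are Uptown→Loc3, Midtown→Loc4, Downtown→Loc4; South Co.'s induced payoffs 12, 5, 11; outcome (Loc3, Uptown), payoffs (14, 12).
North Co. gets 9 moving first and 14 moving second, so North Co. prefers to move second.

second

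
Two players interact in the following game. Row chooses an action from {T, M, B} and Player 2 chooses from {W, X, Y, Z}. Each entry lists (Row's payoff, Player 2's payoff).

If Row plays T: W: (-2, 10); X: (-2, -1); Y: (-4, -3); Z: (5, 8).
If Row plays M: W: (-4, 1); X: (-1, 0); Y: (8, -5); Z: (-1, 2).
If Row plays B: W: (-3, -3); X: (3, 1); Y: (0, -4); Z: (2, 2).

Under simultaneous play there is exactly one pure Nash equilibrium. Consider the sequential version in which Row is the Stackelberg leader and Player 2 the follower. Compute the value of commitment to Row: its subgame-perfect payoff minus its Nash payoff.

4

Solve by backward induction (Row leads).
- T: Player 2 compares 10, -1, -3, 8 and picks W; Row would get -2.
- M: Player 2 compares 1, 0, -5, 2 and picks Z; Row would get -1.
- B: Player 2 compares -3, 1, -4, 2 and picks Z; Row would get 2.
Maximizing over -2, -1, 2, Row chooses B. Subgame-perfect outcome: (B, Z) with payoffs (2, 2).
Now find the simultaneous Nash equilibrium.
Row's best replies: W→T; X→B; Y→M; Z→T.
Player 2's best replies: T→W; M→Z; B→Z.
Only (T, W) has each player best-responding; Nash payoffs (-2, 10).
Row's commitment gain: 2 − -2 = 4.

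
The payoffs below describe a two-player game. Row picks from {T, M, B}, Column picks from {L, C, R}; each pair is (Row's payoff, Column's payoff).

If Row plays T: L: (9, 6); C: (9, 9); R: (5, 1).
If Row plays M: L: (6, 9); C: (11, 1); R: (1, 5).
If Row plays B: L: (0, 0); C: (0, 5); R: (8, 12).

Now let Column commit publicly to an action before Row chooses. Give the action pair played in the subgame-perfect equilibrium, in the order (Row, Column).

Work backward from Row's decision.
- L: BR = T, leader payoff 6.
- C: BR = M, leader payoff 1.
- R: BR = B, leader payoff 12.
Maximizing over 6, 1, 12, Column chooses R. Subgame-perfect outcome: (B, R) with payoffs (8, 12).

(B, R)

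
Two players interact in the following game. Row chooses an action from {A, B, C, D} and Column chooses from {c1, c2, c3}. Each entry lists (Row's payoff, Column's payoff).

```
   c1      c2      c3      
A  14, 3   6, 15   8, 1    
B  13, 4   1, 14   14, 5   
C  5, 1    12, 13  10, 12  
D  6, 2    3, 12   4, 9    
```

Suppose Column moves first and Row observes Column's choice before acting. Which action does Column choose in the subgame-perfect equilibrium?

c2

Row best-responds to each possible Column move:
- c1 → Row plays A (best of 14, 13, 5, 6); Column gets 3.
- c2 → Row plays C (best of 6, 1, 12, 3); Column gets 13.
- c3 → Row plays B (best of 8, 14, 10, 4); Column gets 5.
Maximizing over 3, 13, 5, Column chooses c2. Subgame-perfect outcome: (C, c2) with payoffs (12, 13).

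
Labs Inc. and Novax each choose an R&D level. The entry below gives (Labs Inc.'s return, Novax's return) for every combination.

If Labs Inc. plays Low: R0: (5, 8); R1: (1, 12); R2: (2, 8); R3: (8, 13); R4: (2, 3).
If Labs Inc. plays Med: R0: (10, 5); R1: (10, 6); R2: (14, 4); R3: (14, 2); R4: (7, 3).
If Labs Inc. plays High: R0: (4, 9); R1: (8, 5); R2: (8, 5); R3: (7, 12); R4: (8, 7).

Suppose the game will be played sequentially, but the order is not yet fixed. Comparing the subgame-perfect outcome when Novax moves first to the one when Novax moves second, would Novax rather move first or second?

first

If Labs Inc. leads: Novax's best replies are Low→R3, Med→R1, High→R3; Labs Inc.'s induced payoffs 8, 10, 7; outcome (Med, R1), payoffs (10, 6).
If Novax leads: Labs Inc.'s best replies are R0→Med, R1→Med, R2→Med, R3→Med, R4→High; Novax's induced payoffs 5, 6, 4, 2, 7; outcome (High, R4), payoffs (8, 7).
Novax gets 7 moving first and 6 moving second, so Novax prefers to move first.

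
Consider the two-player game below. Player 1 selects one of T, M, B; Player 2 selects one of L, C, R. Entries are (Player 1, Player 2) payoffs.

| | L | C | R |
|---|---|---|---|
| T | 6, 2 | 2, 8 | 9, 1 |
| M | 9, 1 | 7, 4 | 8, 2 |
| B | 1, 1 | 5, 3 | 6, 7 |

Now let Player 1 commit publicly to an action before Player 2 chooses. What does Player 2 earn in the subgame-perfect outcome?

Player 2 best-responds to each possible Player 1 move:
- T → Player 2 plays C (best of 2, 8, 1); Player 1 gets 2.
- M → Player 2 plays C (best of 1, 4, 2); Player 1 gets 7.
- B → Player 2 plays R (best of 1, 3, 7); Player 1 gets 6.
Player 1's induced payoffs are 2, 7, 6, so Player 1 commits to M. Subgame-perfect outcome: (M, C) with payoffs (7, 4).

4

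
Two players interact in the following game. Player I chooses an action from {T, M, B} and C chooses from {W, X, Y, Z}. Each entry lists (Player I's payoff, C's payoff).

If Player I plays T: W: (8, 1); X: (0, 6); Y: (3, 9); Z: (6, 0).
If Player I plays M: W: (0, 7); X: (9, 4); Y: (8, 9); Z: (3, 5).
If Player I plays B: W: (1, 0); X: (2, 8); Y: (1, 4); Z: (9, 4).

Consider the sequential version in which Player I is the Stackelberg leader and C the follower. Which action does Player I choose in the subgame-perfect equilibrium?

Backward induction with Player I moving first.
- T: C compares 1, 6, 9, 0 and picks Y; Player I would get 3.
- M: C compares 7, 4, 9, 5 and picks Y; Player I would get 8.
- B: C compares 0, 8, 4, 4 and picks X; Player I would get 2.
Maximizing over 3, 8, 2, Player I chooses M. Subgame-perfect outcome: (M, Y) with payoffs (8, 9).

M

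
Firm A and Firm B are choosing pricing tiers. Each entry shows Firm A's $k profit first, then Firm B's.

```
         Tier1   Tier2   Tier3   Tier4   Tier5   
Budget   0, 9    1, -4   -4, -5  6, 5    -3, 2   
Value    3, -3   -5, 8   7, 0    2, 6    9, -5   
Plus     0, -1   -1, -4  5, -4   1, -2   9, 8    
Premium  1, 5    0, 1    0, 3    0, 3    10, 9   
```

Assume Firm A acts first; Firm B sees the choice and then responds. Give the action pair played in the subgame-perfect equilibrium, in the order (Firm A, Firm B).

Work backward from Firm B's decision.
- Budget: BR = Tier1, leader payoff 0.
- Value: BR = Tier2, leader payoff -5.
- Plus: BR = Tier5, leader payoff 9.
- Premium: BR = Tier5, leader payoff 10.
Maximizing over 0, -5, 9, 10, Firm A chooses Premium. Subgame-perfect outcome: (Premium, Tier5) with payoffs (10, 9).

(Premium, Tier5)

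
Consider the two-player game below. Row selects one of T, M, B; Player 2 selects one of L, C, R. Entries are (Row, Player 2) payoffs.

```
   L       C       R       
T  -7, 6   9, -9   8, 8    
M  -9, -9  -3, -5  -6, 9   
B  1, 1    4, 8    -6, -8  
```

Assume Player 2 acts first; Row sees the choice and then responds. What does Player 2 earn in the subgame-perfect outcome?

Backward induction with Player 2 moving first.
- L: BR = B, leader payoff 1.
- C: BR = T, leader payoff -9.
- R: BR = T, leader payoff 8.
Among 1, -9, 8, the best is 8 at R. Subgame-perfect outcome: (T, R) with payoffs (8, 8).

8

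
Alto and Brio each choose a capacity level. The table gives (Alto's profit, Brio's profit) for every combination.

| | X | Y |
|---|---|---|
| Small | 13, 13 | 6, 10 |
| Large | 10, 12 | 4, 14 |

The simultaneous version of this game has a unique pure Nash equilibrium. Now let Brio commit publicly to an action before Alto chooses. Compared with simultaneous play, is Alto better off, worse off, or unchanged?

unchanged

Work backward from Alto's decision.
- X → Alto plays Small (best of 13, 10); Brio gets 13.
- Y → Alto plays Small (best of 6, 4); Brio gets 10.
Maximizing over 13, 10, Brio chooses X. Subgame-perfect outcome: (Small, X) with payoffs (13, 13).
Under simultaneous play:
Alto's best replies: X→Small; Y→Small.
Brio's best replies: Small→X; Large→Y.
The unique mutual best reply is (Small, X), giving (13, 13).
Alto earns 13 sequentially versus 13 at the Nash outcome: unchanged.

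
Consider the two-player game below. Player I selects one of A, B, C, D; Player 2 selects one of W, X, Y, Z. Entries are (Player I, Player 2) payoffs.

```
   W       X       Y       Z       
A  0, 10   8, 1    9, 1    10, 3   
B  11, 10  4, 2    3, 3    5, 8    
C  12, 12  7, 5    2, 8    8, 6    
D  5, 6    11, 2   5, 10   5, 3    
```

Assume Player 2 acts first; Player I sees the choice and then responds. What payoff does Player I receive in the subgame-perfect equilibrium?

Backward induction with Player 2 moving first.
- W → Player I plays C (best of 0, 11, 12, 5); Player 2 gets 12.
- X → Player I plays D (best of 8, 4, 7, 11); Player 2 gets 2.
- Y → Player I plays A (best of 9, 3, 2, 5); Player 2 gets 1.
- Z → Player I plays A (best of 10, 5, 8, 5); Player 2 gets 3.
Player 2's induced payoffs are 12, 2, 1, 3, so Player 2 commits to W. Subgame-perfect outcome: (C, W) with payoffs (12, 12).

12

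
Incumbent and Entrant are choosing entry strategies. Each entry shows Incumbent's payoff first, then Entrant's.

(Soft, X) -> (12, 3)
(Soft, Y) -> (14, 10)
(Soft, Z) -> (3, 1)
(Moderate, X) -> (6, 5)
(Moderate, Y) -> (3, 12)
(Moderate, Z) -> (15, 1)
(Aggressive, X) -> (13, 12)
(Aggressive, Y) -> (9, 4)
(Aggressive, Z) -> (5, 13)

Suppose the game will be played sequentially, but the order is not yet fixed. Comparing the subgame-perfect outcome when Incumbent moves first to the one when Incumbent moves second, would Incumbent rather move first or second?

If Incumbent leads: Entrant's best replies are Soft→Y, Moderate→Y, Aggressive→Z; Incumbent's induced payoffs 14, 3, 5; outcome (Soft, Y), payoffs (14, 10).
If Entrant leads: Incumbent's best replies are X→Aggressive, Y→Soft, Z→Moderate; Entrant's induced payoffs 12, 10, 1; outcome (Aggressive, X), payoffs (13, 12).
Incumbent gets 14 moving first and 13 moving second, so Incumbent prefers to move first.

first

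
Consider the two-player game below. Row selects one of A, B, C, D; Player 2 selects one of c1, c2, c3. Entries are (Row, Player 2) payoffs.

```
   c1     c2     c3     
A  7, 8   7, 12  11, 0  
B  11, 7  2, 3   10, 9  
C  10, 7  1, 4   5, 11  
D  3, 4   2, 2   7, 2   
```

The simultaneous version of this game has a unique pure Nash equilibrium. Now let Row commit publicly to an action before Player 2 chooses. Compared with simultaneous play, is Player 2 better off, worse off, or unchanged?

worse off

Work backward from Player 2's decision.
- A: BR = c2, leader payoff 7.
- B: BR = c3, leader payoff 10.
- C: BR = c3, leader payoff 5.
- D: BR = c1, leader payoff 3.
Among 7, 10, 5, 3, the best is 10 at B. Subgame-perfect outcome: (B, c3) with payoffs (10, 9).
For the simultaneous game, intersect best replies.
Row's best replies: c1→B; c2→A; c3→A.
Player 2's best replies: A→c2; B→c3; C→c3; D→c1.
Only (A, c2) has each player best-responding; Nash payoffs (7, 12).
Player 2 earns 9 sequentially versus 12 at the Nash outcome: worse off.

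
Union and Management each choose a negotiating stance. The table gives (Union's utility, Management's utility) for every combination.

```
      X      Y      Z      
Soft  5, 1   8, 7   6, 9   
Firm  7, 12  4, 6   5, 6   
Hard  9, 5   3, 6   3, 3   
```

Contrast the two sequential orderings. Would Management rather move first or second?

If Union leads: Management's best replies are Soft→Z, Firm→X, Hard→Y; Union's induced payoffs 6, 7, 3; outcome (Firm, X), payoffs (7, 12).
If Management leads: Union's best replies are X→Hard, Y→Soft, Z→Soft; Management's induced payoffs 5, 7, 9; outcome (Soft, Z), payoffs (6, 9).
Management gets 9 moving first and 12 moving second, so Management prefers to move second.

second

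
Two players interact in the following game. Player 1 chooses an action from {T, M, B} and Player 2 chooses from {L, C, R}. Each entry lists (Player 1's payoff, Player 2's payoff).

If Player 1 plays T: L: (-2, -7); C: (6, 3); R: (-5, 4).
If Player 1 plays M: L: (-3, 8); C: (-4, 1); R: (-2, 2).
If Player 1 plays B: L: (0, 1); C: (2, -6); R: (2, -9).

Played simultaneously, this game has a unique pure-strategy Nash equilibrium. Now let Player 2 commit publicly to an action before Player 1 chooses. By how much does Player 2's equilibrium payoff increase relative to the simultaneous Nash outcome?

Backward induction with Player 2 moving first.
- L: Player 1 compares -2, -3, 0 and picks B; Player 2 would get 1.
- C: Player 1 compares 6, -4, 2 and picks T; Player 2 would get 3.
- R: Player 1 compares -5, -2, 2 and picks B; Player 2 would get -9.
Among 1, 3, -9, the best is 3 at C. Subgame-perfect outcome: (T, C) with payoffs (6, 3).
Now find the simultaneous Nash equilibrium.
Player 1's best replies: L→B; C→T; R→B.
Player 2's best replies: T→R; M→L; B→L.
Only (B, L) has each player best-responding; Nash payoffs (0, 1).
Player 2's commitment gain: 3 − 1 = 2.

2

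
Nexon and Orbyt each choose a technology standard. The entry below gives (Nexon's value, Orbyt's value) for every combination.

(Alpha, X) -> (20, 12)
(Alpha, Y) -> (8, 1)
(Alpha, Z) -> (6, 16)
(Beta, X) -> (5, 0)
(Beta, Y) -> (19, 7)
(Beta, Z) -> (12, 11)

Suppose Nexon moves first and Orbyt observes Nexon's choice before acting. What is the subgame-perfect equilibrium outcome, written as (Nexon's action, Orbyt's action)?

(Beta, Z)

Work backward from Orbyt's decision.
- Alpha → Orbyt plays Z (best of 12, 1, 16); Nexon gets 6.
- Beta → Orbyt plays Z (best of 0, 7, 11); Nexon gets 12.
Nexon's induced payoffs are 6, 12, so Nexon commits to Beta. Subgame-perfect outcome: (Beta, Z) with payoffs (12, 11).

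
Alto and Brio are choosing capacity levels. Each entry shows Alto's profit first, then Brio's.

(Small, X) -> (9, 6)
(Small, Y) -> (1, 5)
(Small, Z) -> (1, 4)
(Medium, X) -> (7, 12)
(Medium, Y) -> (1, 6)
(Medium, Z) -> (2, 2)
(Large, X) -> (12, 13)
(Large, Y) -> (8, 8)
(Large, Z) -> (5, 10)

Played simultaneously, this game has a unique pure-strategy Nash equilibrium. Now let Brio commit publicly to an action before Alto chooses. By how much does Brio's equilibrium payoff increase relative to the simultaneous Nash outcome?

0

Work backward from Alto's decision.
- X: Alto compares 9, 7, 12 and picks Large; Brio would get 13.
- Y: Alto compares 1, 1, 8 and picks Large; Brio would get 8.
- Z: Alto compares 1, 2, 5 and picks Large; Brio would get 10.
Among 13, 8, 10, the best is 13 at X. Subgame-perfect outcome: (Large, X) with payoffs (12, 13).
For the simultaneous game, intersect best replies.
Alto's best replies: X→Large; Y→Large; Z→Large.
Brio's best replies: Small→X; Medium→X; Large→X.
The unique mutual best reply is (Large, X), giving (12, 13).
Brio's commitment gain: 13 − 13 = 0.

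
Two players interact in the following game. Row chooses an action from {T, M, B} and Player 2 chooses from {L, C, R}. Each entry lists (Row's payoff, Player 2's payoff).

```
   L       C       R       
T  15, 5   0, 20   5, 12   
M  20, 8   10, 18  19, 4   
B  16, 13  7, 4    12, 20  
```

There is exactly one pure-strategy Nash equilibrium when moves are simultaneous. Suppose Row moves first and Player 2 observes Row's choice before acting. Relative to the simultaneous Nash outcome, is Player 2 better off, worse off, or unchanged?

Player 2 best-responds to each possible Row move:
- T: BR = C, leader payoff 0.
- M: BR = C, leader payoff 10.
- B: BR = R, leader payoff 12.
Among 0, 10, 12, the best is 12 at B. Subgame-perfect outcome: (B, R) with payoffs (12, 20).
Under simultaneous play:
Row's best replies: L→M; C→M; R→M.
Player 2's best replies: T→C; M→C; B→R.
Only (M, C) has each player best-responding; Nash payoffs (10, 18).
Player 2 earns 20 sequentially versus 18 at the Nash outcome: better off.

better off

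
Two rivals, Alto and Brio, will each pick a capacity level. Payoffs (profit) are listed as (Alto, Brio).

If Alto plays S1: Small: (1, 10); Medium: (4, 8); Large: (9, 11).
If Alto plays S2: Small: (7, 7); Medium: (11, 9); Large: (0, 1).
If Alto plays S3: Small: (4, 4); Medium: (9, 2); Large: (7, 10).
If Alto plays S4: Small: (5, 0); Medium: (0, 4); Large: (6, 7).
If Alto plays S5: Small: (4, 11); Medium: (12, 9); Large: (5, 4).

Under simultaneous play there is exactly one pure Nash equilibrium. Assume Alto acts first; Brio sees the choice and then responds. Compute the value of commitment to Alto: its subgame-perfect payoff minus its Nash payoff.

Brio best-responds to each possible Alto move:
- S1: Brio compares 10, 8, 11 and picks Large; Alto would get 9.
- S2: Brio compares 7, 9, 1 and picks Medium; Alto would get 11.
- S3: Brio compares 4, 2, 10 and picks Large; Alto would get 7.
- S4: Brio compares 0, 4, 7 and picks Large; Alto would get 6.
- S5: Brio compares 11, 9, 4 and picks Small; Alto would get 4.
Alto's induced payoffs are 9, 11, 7, 6, 4, so Alto commits to S2. Subgame-perfect outcome: (S2, Medium) with payoffs (11, 9).
For the simultaneous game, intersect best replies.
Alto's best replies: Small→S2; Medium→S5; Large→S1.
Brio's best replies: S1→Large; S2→Medium; S3→Large; S4→Large; S5→Small.
Only (S1, Large) has each player best-responding; Nash payoffs (9, 11).
Alto's commitment gain: 11 − 9 = 2.

2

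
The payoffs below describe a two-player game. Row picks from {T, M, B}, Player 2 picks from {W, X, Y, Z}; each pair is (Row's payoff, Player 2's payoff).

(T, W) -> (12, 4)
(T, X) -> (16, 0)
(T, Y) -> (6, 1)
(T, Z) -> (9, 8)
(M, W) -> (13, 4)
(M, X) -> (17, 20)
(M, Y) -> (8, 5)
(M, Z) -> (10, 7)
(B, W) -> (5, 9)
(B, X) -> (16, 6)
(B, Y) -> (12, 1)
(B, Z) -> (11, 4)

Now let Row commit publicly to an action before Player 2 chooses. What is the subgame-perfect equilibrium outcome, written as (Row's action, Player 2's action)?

(M, X)

Backward induction with Row moving first.
- T: Player 2 compares 4, 0, 1, 8 and picks Z; Row would get 9.
- M: Player 2 compares 4, 20, 5, 7 and picks X; Row would get 17.
- B: Player 2 compares 9, 6, 1, 4 and picks W; Row would get 5.
Maximizing over 9, 17, 5, Row chooses M. Subgame-perfect outcome: (M, X) with payoffs (17, 20).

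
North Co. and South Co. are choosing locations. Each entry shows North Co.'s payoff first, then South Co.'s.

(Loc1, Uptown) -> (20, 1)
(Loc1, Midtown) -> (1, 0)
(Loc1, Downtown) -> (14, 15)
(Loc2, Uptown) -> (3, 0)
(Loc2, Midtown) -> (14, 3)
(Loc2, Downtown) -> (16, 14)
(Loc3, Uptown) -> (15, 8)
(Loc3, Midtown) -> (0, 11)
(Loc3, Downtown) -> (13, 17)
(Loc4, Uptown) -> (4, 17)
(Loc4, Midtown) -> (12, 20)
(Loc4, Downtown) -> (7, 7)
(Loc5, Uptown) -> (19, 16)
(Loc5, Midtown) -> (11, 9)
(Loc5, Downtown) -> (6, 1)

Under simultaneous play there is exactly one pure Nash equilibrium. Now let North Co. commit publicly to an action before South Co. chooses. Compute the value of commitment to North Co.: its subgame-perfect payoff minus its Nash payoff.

Work backward from South Co.'s decision.
- Loc1 → South Co. plays Downtown (best of 1, 0, 15); North Co. gets 14.
- Loc2 → South Co. plays Downtown (best of 0, 3, 14); North Co. gets 16.
- Loc3 → South Co. plays Downtown (best of 8, 11, 17); North Co. gets 13.
- Loc4 → South Co. plays Midtown (best of 17, 20, 7); North Co. gets 12.
- Loc5 → South Co. plays Uptown (best of 16, 9, 1); North Co. gets 19.
North Co.'s induced payoffs are 14, 16, 13, 12, 19, so North Co. commits to Loc5. Subgame-perfect outcome: (Loc5, Uptown) with payoffs (19, 16).
For the simultaneous game, intersect best replies.
North Co.'s best replies: Uptown→Loc1; Midtown→Loc2; Downtown→Loc2.
South Co.'s best replies: Loc1→Downtown; Loc2→Downtown; Loc3→Downtown; Loc4→Midtown; Loc5→Uptown.
Only (Loc2, Downtown) has each player best-responding; Nash payoffs (16, 14).
North Co.'s commitment gain: 19 − 16 = 3.

3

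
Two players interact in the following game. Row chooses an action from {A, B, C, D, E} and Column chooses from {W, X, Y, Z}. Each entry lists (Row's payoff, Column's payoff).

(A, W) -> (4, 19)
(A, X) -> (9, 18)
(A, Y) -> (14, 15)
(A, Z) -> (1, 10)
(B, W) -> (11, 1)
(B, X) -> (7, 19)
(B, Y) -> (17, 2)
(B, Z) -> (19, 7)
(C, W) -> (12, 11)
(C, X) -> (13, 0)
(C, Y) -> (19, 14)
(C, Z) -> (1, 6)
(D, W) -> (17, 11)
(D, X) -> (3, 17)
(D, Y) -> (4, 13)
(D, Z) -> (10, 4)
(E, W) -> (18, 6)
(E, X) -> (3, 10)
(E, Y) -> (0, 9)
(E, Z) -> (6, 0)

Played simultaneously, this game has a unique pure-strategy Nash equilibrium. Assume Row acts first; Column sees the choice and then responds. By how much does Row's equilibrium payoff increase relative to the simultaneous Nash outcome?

0

Backward induction with Row moving first.
- A → Column plays W (best of 19, 18, 15, 10); Row gets 4.
- B → Column plays X (best of 1, 19, 2, 7); Row gets 7.
- C → Column plays Y (best of 11, 0, 14, 6); Row gets 19.
- D → Column plays X (best of 11, 17, 13, 4); Row gets 3.
- E → Column plays X (best of 6, 10, 9, 0); Row gets 3.
Row's induced payoffs are 4, 7, 19, 3, 3, so Row commits to C. Subgame-perfect outcome: (C, Y) with payoffs (19, 14).
Now find the simultaneous Nash equilibrium.
Row's best replies: W→E; X→C; Y→C; Z→B.
Column's best replies: A→W; B→X; C→Y; D→X; E→X.
The unique mutual best reply is (C, Y), giving (19, 14).
Row's commitment gain: 19 − 19 = 0.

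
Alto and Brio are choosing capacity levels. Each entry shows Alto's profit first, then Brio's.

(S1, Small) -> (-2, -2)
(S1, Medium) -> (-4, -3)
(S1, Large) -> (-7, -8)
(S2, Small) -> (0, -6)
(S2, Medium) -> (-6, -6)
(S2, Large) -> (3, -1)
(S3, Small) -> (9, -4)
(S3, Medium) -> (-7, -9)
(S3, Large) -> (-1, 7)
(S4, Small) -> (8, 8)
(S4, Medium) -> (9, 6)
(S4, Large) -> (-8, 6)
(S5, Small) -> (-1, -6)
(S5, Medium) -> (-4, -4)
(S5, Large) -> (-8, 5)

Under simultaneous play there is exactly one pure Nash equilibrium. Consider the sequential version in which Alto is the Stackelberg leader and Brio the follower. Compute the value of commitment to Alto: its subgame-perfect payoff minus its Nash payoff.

Backward induction with Alto moving first.
- S1: BR = Small, leader payoff -2.
- S2: BR = Large, leader payoff 3.
- S3: BR = Large, leader payoff -1.
- S4: BR = Small, leader payoff 8.
- S5: BR = Large, leader payoff -8.
Alto's induced payoffs are -2, 3, -1, 8, -8, so Alto commits to S4. Subgame-perfect outcome: (S4, Small) with payoffs (8, 8).
Under simultaneous play:
Alto's best replies: Small→S3; Medium→S4; Large→S2.
Brio's best replies: S1→Small; S2→Large; S3→Large; S4→Small; S5→Large.
The unique mutual best reply is (S2, Large), giving (3, -1).
Alto's commitment gain: 8 − 3 = 5.

5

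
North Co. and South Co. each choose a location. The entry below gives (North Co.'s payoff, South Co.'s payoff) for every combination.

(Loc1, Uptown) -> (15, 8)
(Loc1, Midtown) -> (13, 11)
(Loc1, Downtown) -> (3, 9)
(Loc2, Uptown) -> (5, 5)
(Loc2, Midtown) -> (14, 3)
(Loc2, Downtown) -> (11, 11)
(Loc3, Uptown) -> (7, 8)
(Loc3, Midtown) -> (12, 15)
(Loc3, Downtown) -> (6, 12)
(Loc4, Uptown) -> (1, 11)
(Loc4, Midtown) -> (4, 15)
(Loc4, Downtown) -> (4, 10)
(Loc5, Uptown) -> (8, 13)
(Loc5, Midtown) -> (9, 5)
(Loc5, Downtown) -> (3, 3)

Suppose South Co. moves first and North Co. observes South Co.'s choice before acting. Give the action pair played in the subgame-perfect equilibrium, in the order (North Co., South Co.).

(Loc2, Downtown)

North Co. best-responds to each possible South Co. move:
- Uptown: BR = Loc1, leader payoff 8.
- Midtown: BR = Loc2, leader payoff 3.
- Downtown: BR = Loc2, leader payoff 11.
Maximizing over 8, 3, 11, South Co. chooses Downtown. Subgame-perfect outcome: (Loc2, Downtown) with payoffs (11, 11).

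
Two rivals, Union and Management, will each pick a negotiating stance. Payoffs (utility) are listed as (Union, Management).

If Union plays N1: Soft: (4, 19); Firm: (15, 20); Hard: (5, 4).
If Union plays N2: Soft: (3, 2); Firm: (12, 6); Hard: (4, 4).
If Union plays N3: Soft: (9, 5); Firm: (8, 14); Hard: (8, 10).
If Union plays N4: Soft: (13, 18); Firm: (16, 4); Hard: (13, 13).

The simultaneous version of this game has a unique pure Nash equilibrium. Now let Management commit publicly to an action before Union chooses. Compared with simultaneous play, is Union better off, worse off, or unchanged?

Solve by backward induction (Management leads).
- Soft: Union compares 4, 3, 9, 13 and picks N4; Management would get 18.
- Firm: Union compares 15, 12, 8, 16 and picks N4; Management would get 4.
- Hard: Union compares 5, 4, 8, 13 and picks N4; Management would get 13.
Management's induced payoffs are 18, 4, 13, so Management commits to Soft. Subgame-perfect outcome: (N4, Soft) with payoffs (13, 18).
Now find the simultaneous Nash equilibrium.
Union's best replies: Soft→N4; Firm→N4; Hard→N4.
Management's best replies: N1→Firm; N2→Firm; N3→Firm; N4→Soft.
The unique mutual best reply is (N4, Soft), giving (13, 18).
Union earns 13 sequentially versus 13 at the Nash outcome: unchanged.

unchanged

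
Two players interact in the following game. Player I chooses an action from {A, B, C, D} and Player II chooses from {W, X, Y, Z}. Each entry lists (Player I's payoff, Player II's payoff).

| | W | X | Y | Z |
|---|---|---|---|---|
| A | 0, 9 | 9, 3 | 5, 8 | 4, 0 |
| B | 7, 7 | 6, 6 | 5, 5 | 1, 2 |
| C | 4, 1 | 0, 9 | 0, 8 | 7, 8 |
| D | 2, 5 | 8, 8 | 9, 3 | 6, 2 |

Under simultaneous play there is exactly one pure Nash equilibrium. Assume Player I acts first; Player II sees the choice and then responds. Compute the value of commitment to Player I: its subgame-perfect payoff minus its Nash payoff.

Player II best-responds to each possible Player I move:
- A → Player II plays W (best of 9, 3, 8, 0); Player I gets 0.
- B → Player II plays W (best of 7, 6, 5, 2); Player I gets 7.
- C → Player II plays X (best of 1, 9, 8, 8); Player I gets 0.
- D → Player II plays X (best of 5, 8, 3, 2); Player I gets 8.
Player I's induced payoffs are 0, 7, 0, 8, so Player I commits to D. Subgame-perfect outcome: (D, X) with payoffs (8, 8).
Under simultaneous play:
Player I's best replies: W→B; X→A; Y→D; Z→C.
Player II's best replies: A→W; B→W; C→X; D→X.
Only (B, W) has each player best-responding; Nash payoffs (7, 7).
Player I's commitment gain: 8 − 7 = 1.

1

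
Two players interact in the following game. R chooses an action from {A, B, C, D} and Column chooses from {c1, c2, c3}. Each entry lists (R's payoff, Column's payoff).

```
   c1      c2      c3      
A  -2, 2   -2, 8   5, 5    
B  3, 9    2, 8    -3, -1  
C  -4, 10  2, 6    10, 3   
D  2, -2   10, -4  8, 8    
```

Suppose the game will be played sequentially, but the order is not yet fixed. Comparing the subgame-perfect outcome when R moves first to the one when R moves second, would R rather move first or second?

first

If R leads: Column's best replies are A→c2, B→c1, C→c1, D→c3; R's induced payoffs -2, 3, -4, 8; outcome (D, c3), payoffs (8, 8).
If Column leads: R's best replies are c1→B, c2→D, c3→C; Column's induced payoffs 9, -4, 3; outcome (B, c1), payoffs (3, 9).
R gets 8 moving first and 3 moving second, so R prefers to move first.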